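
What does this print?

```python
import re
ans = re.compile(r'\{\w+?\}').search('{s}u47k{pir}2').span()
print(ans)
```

(0, 3)

The match spans [0:3] → '{s}'.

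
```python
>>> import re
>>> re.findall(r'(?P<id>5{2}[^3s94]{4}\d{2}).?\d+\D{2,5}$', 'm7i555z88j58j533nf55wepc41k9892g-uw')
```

Pattern: exactly 2 of a literal '5', then exactly 4 of any character except [3s94], then exactly 2 of a digit (captured as 'id'); then optionally any character, then one or more of a digit, then 2 to 5 of a non-digit; then anchored at the end.
Scanning left to right: at [18:35] match '55wepc41k9892g-uw', group 1 = '55wepc41'.
Because there's exactly one group, `findall` drops the full match and keeps group 1 from the one hit.

['55wepc41']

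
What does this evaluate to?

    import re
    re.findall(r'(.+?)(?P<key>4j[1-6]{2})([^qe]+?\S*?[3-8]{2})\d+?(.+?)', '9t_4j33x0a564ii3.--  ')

[('9t_', '4j33', 'x0a56', 'i')]

This matches one or more of any character (lazy) (captured); then the literal '4j', then exactly 2 of a character in [1-6] (captured as 'key'); then one or more of any character except [qe] (lazy), then zero or more of a non-whitespace character (lazy), then exactly 2 of a character in [3-8] (captured); then one or more of a digit (lazy); then one or more of any character (lazy) (captured).
With the lazy modifier that quantifier settles for the fewest repetitions that let the rest of the pattern succeed (the atoms after it are unaffected and can still be greedy).
Scanning left to right: at [0:14] match '9t_4j33x0a564i', groups = ('9t_', '4j33', 'x0a56', 'i').
`findall` packs the 4 group values into a tuple for every match.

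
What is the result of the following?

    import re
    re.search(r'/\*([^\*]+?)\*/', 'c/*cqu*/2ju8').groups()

('cqu',)

The match spans [1:8] → '/*cqu*/'.
Captured: group 1 = 'cqu'.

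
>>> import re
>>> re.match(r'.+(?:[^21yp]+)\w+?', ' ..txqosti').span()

(0, 10)

`re.match` won't scan ahead — the pattern has to work from the very first character.
The match spans [0:10] → ' ..txqosti'.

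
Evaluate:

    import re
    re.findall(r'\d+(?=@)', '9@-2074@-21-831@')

The positive lookaround only admits positions where the adjacent text matches; those characters stay outside the span.
No capturing groups, so `findall` returns the 3 full match strings.

['9', '2074', '831']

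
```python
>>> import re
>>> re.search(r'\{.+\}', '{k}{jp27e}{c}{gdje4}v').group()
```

'{k}{jp27e}{c}{gdje4}'

`re.search` tries every starting position until one works.
The match spans [0:20] → '{k}{jp27e}{c}{gdje4}'.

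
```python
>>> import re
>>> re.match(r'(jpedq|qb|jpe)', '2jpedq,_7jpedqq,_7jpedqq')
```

None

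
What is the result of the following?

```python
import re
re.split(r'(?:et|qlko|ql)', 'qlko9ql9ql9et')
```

['', '9', '9', '9', '']

Alternation tries branches left to right and keeps the first one that lets the overall match succeed at that position.
Each match becomes a cut point; 5 segments remain.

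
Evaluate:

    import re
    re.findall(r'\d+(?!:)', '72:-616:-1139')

['7', '61', '1139']

The negative lookaround is zero-width — it rules out positions where the adjacent text would match, without consuming anything.
No capturing groups, so `findall` returns the 3 full match strings.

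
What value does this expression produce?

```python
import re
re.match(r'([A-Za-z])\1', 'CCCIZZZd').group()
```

'CC'

The backreference `\1` re-matches whatever the first group consumed, character for character.
With `match`, the pattern is implicitly anchored at the beginning.
The match spans [0:2] → 'CC'.
Captured: group 1 = 'C'.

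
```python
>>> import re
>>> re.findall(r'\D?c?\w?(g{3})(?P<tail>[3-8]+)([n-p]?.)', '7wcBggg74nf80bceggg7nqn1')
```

This matches optionally a non-digit, then optionally the literal 'c'; then optionally a word character; then exactly 3 of a literal 'g' (captured); then one or more of a character in [3-8] (captured as 'tail'); then optionally a character in [n-p], then any character (captured).
With 3 capturing groups, `findall` returns a 3-tuple per match.

[('ggg', '74', 'nf'), ('ggg', '7', 'nq')]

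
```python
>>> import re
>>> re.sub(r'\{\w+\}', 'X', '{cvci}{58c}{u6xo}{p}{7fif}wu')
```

Matches: at [0:6] → '{cvci}'; at [6:11] → '{58c}'; at [11:17] → '{u6xo}'; at [17:20] → '{p}'; at [20:26] → '{7fif}'.
Each match is replaced by 'X'.

'XXXXXwu'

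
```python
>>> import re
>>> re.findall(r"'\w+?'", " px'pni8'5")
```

["'pni8'"]

Since nothing is captured, `findall` lists the 1 matched substring directly.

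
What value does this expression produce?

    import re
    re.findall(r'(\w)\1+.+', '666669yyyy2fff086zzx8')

['6']

The backreference `\1` re-matches whatever the first group consumed, character for character.
Walking the string: at [0:21] match '666669yyyy2fff086zzx8', group 1 = '6'.
One capturing group, so `findall` returns just the captured substring from the one match — 1 in all.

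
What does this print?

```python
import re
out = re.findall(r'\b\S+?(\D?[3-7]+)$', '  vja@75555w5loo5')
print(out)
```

['o5']

This matches a word boundary (`\b`, zero-width); then one or more of a non-whitespace character (lazy); then optionally a non-digit, then one or more of a character in [3-7] (captured); then anchored at the end.
A non-greedy quantifier consumes as few characters as it can — just enough that the remainder of the pattern still matches from where it stops; whatever follows it matches normally.
Scanning left to right: at [2:17] match 'vja@75555w5loo5', group 1 = 'o5'.
One capturing group, so `findall` returns just the captured substring from the one match — 1 in all.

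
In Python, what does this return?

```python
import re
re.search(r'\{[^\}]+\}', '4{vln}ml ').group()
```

`re.search` tries every starting position until one works.
The match spans [1:6] → '{vln}'.

'{vln}'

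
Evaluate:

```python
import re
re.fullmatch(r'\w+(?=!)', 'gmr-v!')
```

None

`fullmatch` succeeds only if the pattern covers the string from start to end.
Here the string isn't matched end-to-end, so the call returns None.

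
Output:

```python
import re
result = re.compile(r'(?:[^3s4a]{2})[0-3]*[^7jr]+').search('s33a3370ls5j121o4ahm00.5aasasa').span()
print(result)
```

Pattern: exactly 2 of any character except [3s4a] (non-capturing group); then zero or more of a character in [0-3], then one or more of any character except [7jr].
The match spans [6:11] → '70ls5'.

(6, 11)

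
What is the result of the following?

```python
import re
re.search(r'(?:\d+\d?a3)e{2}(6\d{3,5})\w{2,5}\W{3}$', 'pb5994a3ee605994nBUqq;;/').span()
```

(2, 24)

Pattern: one or more of a digit, then optionally a digit, then the literal 'a3' (non-capturing group); then exactly 2 of a literal 'e'; then a literal '6', then 3 to 5 of a digit (captured); then 2 to 5 of a word character, then exactly 3 of a non-word character; then anchored at the end.
The match spans [2:24] → '5994a3ee605994nBUqq;;/'.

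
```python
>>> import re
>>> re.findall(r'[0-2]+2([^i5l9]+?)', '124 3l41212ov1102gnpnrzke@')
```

The pattern matches one or more of a character in [0-2], then a literal '2'; then one or more of any character except [i5l9] (lazy) (captured).
Walking the string: at [0:3] match '124', group 1 = '4'; at [7:12] match '1212o', group 1 = 'o'; at [13:18] match '1102g', group 1 = 'g'.
With a single group, `findall` returns only what that group captured — 3 items.

['4', 'o', 'g']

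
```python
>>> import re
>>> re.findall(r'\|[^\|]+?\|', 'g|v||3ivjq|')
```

['|v|', '|3ivjq|']

Scanning left to right: at [1:4] → '|v|'; at [4:11] → '|3ivjq|'.
Since nothing is captured, `findall` lists the 2 matched substrings directly.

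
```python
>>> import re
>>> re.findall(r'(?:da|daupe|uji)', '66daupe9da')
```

['da', 'da']

The regex engine tests alternatives in the order written; an earlier branch that matches wins even if a later one would match more.
With no groups in the pattern, `findall` gives back each whole match — 2 here.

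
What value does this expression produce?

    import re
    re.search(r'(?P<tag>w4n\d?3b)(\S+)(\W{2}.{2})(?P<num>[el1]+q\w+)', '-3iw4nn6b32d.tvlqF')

None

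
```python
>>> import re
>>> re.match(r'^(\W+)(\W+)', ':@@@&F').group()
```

Pattern: anchored at the start of the string; then one or more of a non-word character (captured); then one or more of a non-word character (captured).
`match` is anchored at position 0; if the pattern doesn't fit there, it returns None.
The match spans [0:5] → ':@@@&'.
Captured: group 1 = ':@@@', group 2 = '&'.

':@@@&'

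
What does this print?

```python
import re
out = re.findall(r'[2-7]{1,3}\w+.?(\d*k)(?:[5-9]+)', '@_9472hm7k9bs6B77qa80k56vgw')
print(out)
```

['k']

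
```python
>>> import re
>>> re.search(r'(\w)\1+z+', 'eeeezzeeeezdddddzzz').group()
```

'eeeezz'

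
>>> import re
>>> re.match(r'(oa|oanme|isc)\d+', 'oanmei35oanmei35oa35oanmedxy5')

`match` is anchored at position 0; if the pattern doesn't fit there, it returns None.
Here position 0 doesn't satisfy it, so the call returns None.

None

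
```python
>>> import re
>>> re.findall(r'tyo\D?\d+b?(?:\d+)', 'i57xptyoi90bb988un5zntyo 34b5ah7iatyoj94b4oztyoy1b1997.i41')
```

['tyoi90', 'tyo 34b5', 'tyoj94b4', 'tyoy1b1997']

Pattern: the literal 'tyo', then optionally a non-digit; then one or more of a digit; then optionally a literal 'b'; then one or more of a digit (non-capturing group).
`findall` yields the raw match text (4 of them) because the pattern has no groups.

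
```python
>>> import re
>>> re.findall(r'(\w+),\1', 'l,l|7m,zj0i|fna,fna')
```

The backreference `\1` re-matches whatever the first group consumed, character for character.
Walking the string: at [0:3] match 'l,l', group 1 = 'l'; at [12:19] match 'fna,fna', group 1 = 'fna'.
`findall` collects group 1 from each match (2 total).

['l', 'fna']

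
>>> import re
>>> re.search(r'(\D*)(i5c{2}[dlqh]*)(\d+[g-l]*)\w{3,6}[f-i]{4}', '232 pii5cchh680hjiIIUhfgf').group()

This matches zero or more of a non-digit (captured); then the literal 'i5', then exactly 2 of a literal 'c', then zero or more of one of [dlqh] (captured); then one or more of a digit, then zero or more of a character in [g-l] (captured); then 3 to 6 of a word character, then exactly 4 of a character in [f-i].
`search` walks the string left to right and returns the first match it finds.
The match spans [3:25] → ' pii5cchh680hjiIIUhfgf'.
Captured: group 1 = ' pi', group 2 = 'i5cchh', group 3 = '680hji'.

' pii5cchh680hjiIIUhfgf'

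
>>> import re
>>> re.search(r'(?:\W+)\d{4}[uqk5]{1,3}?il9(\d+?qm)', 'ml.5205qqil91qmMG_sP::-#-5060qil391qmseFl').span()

(2, 15)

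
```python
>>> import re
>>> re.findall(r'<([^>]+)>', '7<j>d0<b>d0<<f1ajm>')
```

`findall` collects group 1 from each match (3 total).

['j', 'b', '<f1ajm']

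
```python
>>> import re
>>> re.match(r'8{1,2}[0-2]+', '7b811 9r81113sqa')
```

Pattern: 1 to 2 of a literal '8'; then one or more of a character in [0-2].
`re.match` only tries the pattern at the start of the string.
Here the string doesn't start with a match, so the call returns None.

None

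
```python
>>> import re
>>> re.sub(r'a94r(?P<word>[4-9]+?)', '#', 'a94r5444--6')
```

'#444--6'

With the lazy modifier that quantifier settles for the fewest repetitions that let the rest of the pattern succeed (the atoms after it are unaffected and can still be greedy).
Each match is replaced by '#'.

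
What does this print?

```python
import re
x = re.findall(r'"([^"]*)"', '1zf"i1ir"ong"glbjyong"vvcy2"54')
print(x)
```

Scanning left to right: at [3:9] match '"i1ir"', group 1 = 'i1ir'; at [12:22] match '"glbjyong"', group 1 = 'glbjyong'.
`findall` collects group 1 from each match (2 total).

['i1ir', 'glbjyong']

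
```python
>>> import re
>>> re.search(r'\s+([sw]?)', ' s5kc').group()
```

' s'

Pattern: one or more of whitespace; then optionally one of [sw] (captured).
`re.search` tries every starting position until one works.
The match spans [0:2] → ' s'.
Captured: group 1 = 's'.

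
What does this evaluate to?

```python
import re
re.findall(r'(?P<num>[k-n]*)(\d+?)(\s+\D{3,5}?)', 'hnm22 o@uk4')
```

[('nm', '22', ' o@u')]

With 3 capturing groups, `findall` returns a 3-tuple per match.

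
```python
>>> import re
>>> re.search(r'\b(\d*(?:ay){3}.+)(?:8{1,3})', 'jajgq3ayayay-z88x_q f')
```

None

This matches a word boundary (`\b`, zero-width); then zero or more of a digit, then the literal 'ay' repeated 3 times, then one or more of any character (captured); then 1 to 3 of a literal '8' (non-capturing group).
Unlike `match`, `search` isn't anchored — it looks for the pattern anywhere in the string.
Here the pattern never matches, so the call returns None.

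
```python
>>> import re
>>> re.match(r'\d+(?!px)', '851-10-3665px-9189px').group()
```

'851'

A negative assertion filters positions out without eating any characters.
`match` is anchored at position 0; if the pattern doesn't fit there, it returns None.
The match spans [0:3] → '851'.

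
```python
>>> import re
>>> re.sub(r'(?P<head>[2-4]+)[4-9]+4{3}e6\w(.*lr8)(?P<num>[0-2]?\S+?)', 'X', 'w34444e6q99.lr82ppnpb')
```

Every occurrence is swapped for 'X'.

'wXpnpb'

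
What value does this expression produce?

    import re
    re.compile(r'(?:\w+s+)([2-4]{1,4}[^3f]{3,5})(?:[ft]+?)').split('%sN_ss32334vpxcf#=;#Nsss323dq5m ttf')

['%', '32334vpxc', '#=;#', '323dq5m ', 'tf']

The pattern matches one or more of a word character, then one or more of the literal 's' (non-capturing group); then 1 to 4 of a character in [2-4], then 3 to 5 of any character except [3f] (captured); then one or more of one of [ft] (lazy) (non-capturing group).
A non-greedy quantifier consumes as few characters as it can — just enough that the remainder of the pattern still matches from where it stops; whatever follows it matches normally.
Matches to split on: at [1:16] → 'sN_ss32334vpxcf'; at [20:33] → 'Nsss323dq5m t'.
With a capturing group present, the delimiter's captured portion is kept in the result list.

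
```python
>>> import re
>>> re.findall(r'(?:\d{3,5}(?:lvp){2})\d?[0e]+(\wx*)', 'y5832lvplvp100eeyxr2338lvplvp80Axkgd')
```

['yx', 'Ax']

The pattern matches 3 to 5 of a digit, then the literal 'lvp' repeated 2 times (non-capturing group); then optionally a digit, then one or more of one of [0e]; then a word character, then zero or more of a literal 'x' (captured).
With a single group, `findall` returns only what that group captured — 2 items.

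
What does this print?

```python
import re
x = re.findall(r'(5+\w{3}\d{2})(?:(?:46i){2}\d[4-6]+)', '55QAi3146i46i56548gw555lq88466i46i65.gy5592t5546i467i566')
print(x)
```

['55QAi31']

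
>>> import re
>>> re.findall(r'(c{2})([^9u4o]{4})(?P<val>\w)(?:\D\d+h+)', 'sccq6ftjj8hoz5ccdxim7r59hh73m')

[('cc', 'q6ft', 'j'), ('cc', 'dxim', '7')]

The pattern matches exactly 2 of a literal 'c' (captured); then exactly 4 of any character except [9u4o] (captured); then a word character (captured as 'val'); then a non-digit, then one or more of a digit, then one or more of a literal 'h' (non-capturing group).
Scanning left to right: at [1:11] match 'ccq6ftjj8h', groups = ('cc', 'q6ft', 'j'); at [14:26] match 'ccdxim7r59hh', groups = ('cc', 'dxim', '7').
`findall` packs the 3 group values into a tuple for every match.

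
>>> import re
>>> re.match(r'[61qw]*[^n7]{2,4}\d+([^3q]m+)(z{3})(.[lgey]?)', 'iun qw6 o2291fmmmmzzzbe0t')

This matches zero or more of one of [61qw], then 2 to 4 of any character except [n7], then one or more of a digit; then any character except [3q], then one or more of the literal 'm' (captured); then exactly 3 of a literal 'z' (captured); then any character, then optionally one of [lgey] (captured).
`match` is anchored at position 0; if the pattern doesn't fit there, it returns None.
Here the pattern fails at index 0, so the call returns None.

None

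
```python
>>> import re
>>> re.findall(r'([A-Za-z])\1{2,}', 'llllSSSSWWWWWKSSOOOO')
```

['l', 'S', 'W', 'O']

The backreference `\1` re-matches whatever the first group consumed, character for character.
Matches: at [0:4] match 'llll', group 1 = 'l'; at [4:8] match 'SSSS', group 1 = 'S'; at [8:13] match 'WWWWW', group 1 = 'W'; at [16:20] match 'OOOO', group 1 = 'O'.
`findall` collects group 1 from each match (4 total).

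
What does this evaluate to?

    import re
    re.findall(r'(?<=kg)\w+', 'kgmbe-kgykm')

Because the assertion is zero-width, the text it checks is not consumed and won't appear in the result.
Scanning left to right: at [2:5] → 'mbe'; at [8:11] → 'ykm'.
No capturing groups, so `findall` returns the 2 full match strings.

['mbe', 'ykm']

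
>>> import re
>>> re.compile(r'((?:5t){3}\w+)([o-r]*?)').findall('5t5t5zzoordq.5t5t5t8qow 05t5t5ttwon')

With 2 capturing groups, `findall` returns a 2-tuple per match.

[('5t5t5t8qow', ''), ('5t5t5ttwon', '')]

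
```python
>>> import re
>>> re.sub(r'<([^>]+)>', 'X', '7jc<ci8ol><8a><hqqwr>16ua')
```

Matches: at [3:10] → '<ci8ol>'; at [10:14] → '<8a>'; at [14:21] → '<hqqwr>'.
Each match is replaced by 'X'.

'7jcXXX16ua'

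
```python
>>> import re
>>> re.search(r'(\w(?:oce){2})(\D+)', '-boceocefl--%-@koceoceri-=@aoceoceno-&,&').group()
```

'boceocefl--%-@koceoceri-=@aoceoceno-&,&'

Pattern: a word character, then the literal 'oce' repeated 2 times (captured); then one or more of a non-digit (captured).
`re.search` scans for the first position where the pattern succeeds.
The match spans [1:40] → 'boceocefl--%-@koceoceri-=@aoceoceno-&,&'.
Captured: group 1 = 'boceoce', group 2 = 'fl--%-@koceoceri-=@aoceoceno-&,&'.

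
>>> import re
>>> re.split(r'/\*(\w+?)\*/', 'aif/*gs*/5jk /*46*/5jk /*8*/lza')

['aif', 'gs', '5jk ', '46', '5jk ', '8', 'lza']

The group in the pattern means `split` returns the separators' captures alongside the pieces.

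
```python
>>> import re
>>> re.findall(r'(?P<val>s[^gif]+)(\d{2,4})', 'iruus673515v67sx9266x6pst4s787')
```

[('s673515v67sx9266x6pst4s7', '87')]

With 2 capturing groups, `findall` returns a 2-tuple per match.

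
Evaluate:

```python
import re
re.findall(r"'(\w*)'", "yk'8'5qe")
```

['8']

Scanning left to right: at [2:5] match "'8'", group 1 = '8'.
One capturing group, so `findall` returns just the captured substring from the one match — 1 in all.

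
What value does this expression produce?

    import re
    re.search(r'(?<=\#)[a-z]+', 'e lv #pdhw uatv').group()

'pdhw'

The `(?=…)`/`(?<=…)` assertion just peeks at neighbouring text; it doesn't advance the match position.
Unlike `match`, `search` isn't anchored — it looks for the pattern anywhere in the string.
The match spans [6:10] → 'pdhw'.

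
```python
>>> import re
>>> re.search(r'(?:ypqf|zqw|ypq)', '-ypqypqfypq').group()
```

`re.search` tries every starting position until one works.
The match spans [1:4] → 'ypq'.

'ypq'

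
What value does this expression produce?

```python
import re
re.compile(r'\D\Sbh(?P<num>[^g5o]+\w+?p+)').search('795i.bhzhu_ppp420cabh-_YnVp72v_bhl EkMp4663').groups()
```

The match spans [3:39] → 'i.bhzhu_ppp420cabh-_YnVp72v_bhl EkMp'.
Captured: group 1 = 'zhu_ppp420cabh-_YnVp72v_bhl EkMp'.

('zhu_ppp420cabh-_YnVp72v_bhl EkMp',)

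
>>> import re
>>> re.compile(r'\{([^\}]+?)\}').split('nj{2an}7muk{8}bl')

['nj', '2an', '7muk', '8', 'bl']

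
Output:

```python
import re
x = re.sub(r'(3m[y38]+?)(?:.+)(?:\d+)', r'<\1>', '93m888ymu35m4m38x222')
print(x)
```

9<3m8>

A `+?`/`*?`/`{m,n}?` starts at its minimum and grows only as far as needed for what follows to match.
Each match is replaced using the text its own group 1 captured.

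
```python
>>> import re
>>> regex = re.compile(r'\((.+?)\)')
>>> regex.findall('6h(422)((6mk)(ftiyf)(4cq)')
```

['422', '(6mk', 'ftiyf', '4cq']

A non-greedy quantifier consumes as few characters as it can — just enough that the remainder of the pattern still matches from where it stops; whatever follows it matches normally.
Walking the string: at [2:7] match '(422)', group 1 = '422'; at [7:13] match '((6mk)', group 1 = '(6mk'; at [13:20] match '(ftiyf)', group 1 = 'ftiyf'; at [20:25] match '(4cq)', group 1 = '4cq'.
With a single group, `findall` returns only what that group captured — 4 items.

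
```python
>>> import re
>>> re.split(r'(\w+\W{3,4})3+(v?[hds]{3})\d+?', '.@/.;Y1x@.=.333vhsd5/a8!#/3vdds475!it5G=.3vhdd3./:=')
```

['.@/.;', 'Y1x@.=.', 'vhsd', '/', 'a8!#/', 'vdds', '75!it5G=.3vhdd3./:=']

The `?` after the quantifier makes it lazy — it takes as little as possible before letting the rest of the pattern try.
`re.split` interleaves the captured-group text with the surrounding fragments.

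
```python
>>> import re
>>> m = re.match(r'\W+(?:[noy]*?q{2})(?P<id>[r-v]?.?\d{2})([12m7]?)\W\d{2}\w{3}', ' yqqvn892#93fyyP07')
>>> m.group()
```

' yqqvn892#93fyy'

Pattern: one or more of a non-word character; then zero or more of one of [noy] (lazy), then exactly 2 of the literal 'q' (non-capturing group); then optionally a character in [r-v], then optionally any character, then exactly 2 of a digit (captured as 'id'); then optionally one of [12m7] (captured); then a non-word character, then exactly 2 of a digit, then exactly 3 of a word character.
`re.match` won't scan ahead — the pattern has to work from the very first character.
The match spans [0:15] → ' yqqvn892#93fyy'.
Captured: group 1 = 'vn89', group 2 = '2'.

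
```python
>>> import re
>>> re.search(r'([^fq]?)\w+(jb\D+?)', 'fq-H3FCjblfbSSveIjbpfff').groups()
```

The pattern matches optionally any character except [fq] (captured); then one or more of a word character; then the literal 'jb', then one or more of a non-digit (lazy) (captured).
With the lazy modifier that quantifier settles for the fewest repetitions that let the rest of the pattern succeed (the atoms after it are unaffected and can still be greedy).
`re.search` tries every starting position until one works.
The match spans [2:20] → '-H3FCjblfbSSveIjbp'.
Captured: group 1 = '-', group 2 = 'jbp'.

('-', 'jbp')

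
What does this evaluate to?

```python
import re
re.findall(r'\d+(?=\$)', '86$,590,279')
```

['86']

Lookahead/lookbehind check context without consuming it, so the matched span excludes the asserted characters.
Walking the string: at [0:2] → '86'.
No capturing groups, so `findall` returns the 1 full match string.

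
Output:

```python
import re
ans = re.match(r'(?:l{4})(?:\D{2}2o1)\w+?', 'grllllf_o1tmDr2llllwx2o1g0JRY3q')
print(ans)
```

The pattern matches exactly 4 of a literal 'l' (non-capturing group); then exactly 2 of a non-digit, then the literal '2o1' (non-capturing group); then one or more of a word character (lazy).
With `match`, the pattern is implicitly anchored at the beginning.
Here position 0 doesn't satisfy it, so the call returns None.

None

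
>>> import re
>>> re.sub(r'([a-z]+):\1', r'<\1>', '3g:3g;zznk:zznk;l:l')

'3g:3g;<zznk>;<l>'

`\1` is not a pattern — it's the concrete string captured by group 1, re-applied verbatim.
`\1` in the replacement pulls in group 1's text for each match.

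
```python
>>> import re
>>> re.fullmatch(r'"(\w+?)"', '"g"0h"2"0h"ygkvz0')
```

`fullmatch` succeeds only if the pattern covers the string from start to end.
Here the string isn't matched end-to-end, so the call returns None.

None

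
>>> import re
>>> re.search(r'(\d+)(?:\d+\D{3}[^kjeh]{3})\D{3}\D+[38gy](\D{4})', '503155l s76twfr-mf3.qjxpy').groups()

('50315', '.qjx')

The match spans [0:23] → '503155l s76twfr-mf3.qjx'.
Captured: group 1 = '50315', group 2 = '.qjx'.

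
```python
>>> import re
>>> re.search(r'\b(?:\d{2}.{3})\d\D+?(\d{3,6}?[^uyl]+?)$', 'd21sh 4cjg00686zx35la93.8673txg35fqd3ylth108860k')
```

Here no position works, so the call returns None.

None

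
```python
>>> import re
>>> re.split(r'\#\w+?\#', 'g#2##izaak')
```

['g', '#izaak']

The string is cut at each match, leaving 2 pieces.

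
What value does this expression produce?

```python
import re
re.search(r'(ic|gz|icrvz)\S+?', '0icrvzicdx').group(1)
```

Branches in `(...|...)` are attempted left-to-right; the first branch that allows the whole pattern to succeed is taken.
`search` walks the string left to right and returns the first match it finds.
The match spans [1:4] → 'icr'.
Captured: group 1 = 'ic'.

'ic'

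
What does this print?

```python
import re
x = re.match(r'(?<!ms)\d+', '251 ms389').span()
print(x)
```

(0, 3)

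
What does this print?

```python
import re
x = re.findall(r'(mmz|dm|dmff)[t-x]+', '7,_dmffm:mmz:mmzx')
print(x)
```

['mmz']

Matches: at [13:17] match 'mmzx', group 1 = 'mmz'.
One capturing group, so `findall` returns just the captured substring from the one match — 1 in all.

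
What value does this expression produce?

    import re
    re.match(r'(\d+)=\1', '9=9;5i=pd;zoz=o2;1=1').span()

The backreference `\1` re-matches whatever the first group consumed, character for character.
`re.match` only tries the pattern at the start of the string.
The match spans [0:3] → '9=9'.
Captured: group 1 = '9'.

(0, 3)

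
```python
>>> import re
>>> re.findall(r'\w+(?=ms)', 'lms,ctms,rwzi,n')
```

['l', 'ct']

The lookaround is zero-width — it requires the adjacent text to match without consuming it, so the asserted text isn't part of the match.
Scanning left to right: at [0:1] → 'l'; at [4:6] → 'ct'.
With no groups in the pattern, `findall` gives back each whole match — 2 here.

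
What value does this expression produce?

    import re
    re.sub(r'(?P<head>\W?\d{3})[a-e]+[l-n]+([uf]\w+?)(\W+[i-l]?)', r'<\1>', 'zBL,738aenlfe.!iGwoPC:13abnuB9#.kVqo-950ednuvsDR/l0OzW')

The pattern matches optionally a non-word character, then exactly 3 of a digit (captured as 'head'); then one or more of a character in [a-e], then one or more of a character in [l-n]; then one of [uf], then one or more of a word character (lazy) (captured); then one or more of a non-word character, then optionally a character in [i-l] (captured).
Matches: at [3:16] → ',738aenlfe.!i'; at [36:50] → '-950ednuvsDR/l'.
The replacement refers to a captured group, so each match is rewritten using its own captured text.

'zBL<,738>GwoPC:13abnuB9#.kVqo<-950>0OzW'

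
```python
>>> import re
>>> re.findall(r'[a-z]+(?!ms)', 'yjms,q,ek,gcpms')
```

['yjms', 'q', 'ek', 'gcpms']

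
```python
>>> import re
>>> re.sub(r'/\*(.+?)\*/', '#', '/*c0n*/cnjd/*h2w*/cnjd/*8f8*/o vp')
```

'#cnjd#cnjd#o vp'

With the lazy modifier that quantifier settles for the fewest repetitions that let the rest of the pattern succeed (the atoms after it are unaffected and can still be greedy).
Matches: at [0:7] → '/*c0n*/'; at [11:18] → '/*h2w*/'; at [22:29] → '/*8f8*/'.
`sub` substitutes '#' at each match site.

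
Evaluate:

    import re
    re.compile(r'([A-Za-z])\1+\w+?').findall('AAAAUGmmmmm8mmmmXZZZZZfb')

['A', 'm', 'm', 'Z']

`\1` has to match the exact text group 1 already captured.
Because there's exactly one group, `findall` drops the full match and keeps group 1 from each hit.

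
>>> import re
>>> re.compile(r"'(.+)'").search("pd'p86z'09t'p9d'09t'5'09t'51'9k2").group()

The match spans [2:29] → "'p86z'09t'p9d'09t'5'09t'51'".

"'p86z'09t'p9d'09t'5'09t'51'"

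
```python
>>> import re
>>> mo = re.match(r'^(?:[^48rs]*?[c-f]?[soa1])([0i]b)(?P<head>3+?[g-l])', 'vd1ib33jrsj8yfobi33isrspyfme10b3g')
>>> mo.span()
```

This matches anchored at the start of the string; then zero or more of any character except [48rs] (lazy), then optionally a character in [c-f], then one of [soa1] (non-capturing group); then one of [0i], then a literal 'b' (captured); then one or more of the literal '3' (lazy), then a character in [g-l] (captured as 'head').
`match` is anchored at position 0; if the pattern doesn't fit there, it returns None.
The match spans [0:8] → 'vd1ib33j'.
Captured: group 1 = 'ib', group 2 = '33j'.

(0, 8)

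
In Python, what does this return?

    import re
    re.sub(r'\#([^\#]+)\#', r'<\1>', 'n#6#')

'n<6>'

Matches: at [1:4] → '#6#'.
`\1` in the replacement pulls in group 1's text for each match.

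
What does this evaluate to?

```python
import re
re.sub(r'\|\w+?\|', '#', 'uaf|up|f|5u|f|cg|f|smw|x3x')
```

'uaf#f#f#f#x3x'

`sub` substitutes '#' at each match site.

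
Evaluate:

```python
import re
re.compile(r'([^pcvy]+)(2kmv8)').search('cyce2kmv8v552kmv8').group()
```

'e2kmv8'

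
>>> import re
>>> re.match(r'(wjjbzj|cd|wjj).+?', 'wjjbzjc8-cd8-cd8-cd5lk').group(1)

'wjjbzj'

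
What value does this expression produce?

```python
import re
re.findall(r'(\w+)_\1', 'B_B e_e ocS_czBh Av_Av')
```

['B', 'e', 'Av']

After group 1 captures some text, `\1` only succeeds where that same text appears again.
Because there's exactly one group, `findall` drops the full match and keeps group 1 from each hit.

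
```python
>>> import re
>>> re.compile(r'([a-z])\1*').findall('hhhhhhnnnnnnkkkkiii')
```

['h', 'n', 'k', 'i']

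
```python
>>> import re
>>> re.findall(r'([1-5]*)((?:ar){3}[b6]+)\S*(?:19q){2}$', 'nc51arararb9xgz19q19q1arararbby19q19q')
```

[('51', 'arararb')]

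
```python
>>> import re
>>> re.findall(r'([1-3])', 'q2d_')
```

['2']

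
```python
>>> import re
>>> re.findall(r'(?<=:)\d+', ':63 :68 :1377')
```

['63', '68', '1377']

The `(?=…)`/`(?<=…)` assertion just peeks at neighbouring text; it doesn't advance the match position.
`findall` yields the raw match text (3 of them) because the pattern has no groups.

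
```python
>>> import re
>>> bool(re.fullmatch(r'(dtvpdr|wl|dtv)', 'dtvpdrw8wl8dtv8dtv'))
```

`re.fullmatch` requires the pattern to consume the entire string.
Here the string isn't matched end-to-end, so the call returns None, and `bool(None)` is False.

False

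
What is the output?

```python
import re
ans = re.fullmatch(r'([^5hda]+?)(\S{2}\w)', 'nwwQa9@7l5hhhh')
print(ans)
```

For `fullmatch`, every character of the input must be accounted for by the pattern.
Here the string isn't matched end-to-end, so the call returns None.

None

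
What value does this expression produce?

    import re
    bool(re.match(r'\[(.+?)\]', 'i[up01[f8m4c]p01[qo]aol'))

With `match`, the pattern is implicitly anchored at the beginning.
Here the string doesn't start with a match, so the call returns None, and `bool(None)` is False.

False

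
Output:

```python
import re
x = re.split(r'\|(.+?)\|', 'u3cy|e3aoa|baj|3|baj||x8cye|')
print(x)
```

['u3cy', 'e3aoa', 'baj', '3', 'baj', '|x8cye', '']

Because the pattern has a capturing group, `split` also inserts each captured text between the pieces.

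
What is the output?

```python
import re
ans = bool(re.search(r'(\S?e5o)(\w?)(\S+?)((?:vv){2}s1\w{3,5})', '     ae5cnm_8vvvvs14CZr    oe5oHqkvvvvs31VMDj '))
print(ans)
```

Here no position works, so the call returns None, and `bool(None)` is False.

False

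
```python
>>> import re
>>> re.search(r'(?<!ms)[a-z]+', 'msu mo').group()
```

Because the assertion is negative and zero-width, positions next to the forbidden text are skipped.
Unlike `match`, `search` isn't anchored — it looks for the pattern anywhere in the string.
The match spans [0:3] → 'msu'.

'msu'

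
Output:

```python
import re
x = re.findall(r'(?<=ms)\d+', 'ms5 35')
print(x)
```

['5']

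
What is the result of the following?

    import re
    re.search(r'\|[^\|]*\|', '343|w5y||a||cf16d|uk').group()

'|w5y|'

`re.search` scans for the first position where the pattern succeeds.
The match spans [3:8] → '|w5y|'.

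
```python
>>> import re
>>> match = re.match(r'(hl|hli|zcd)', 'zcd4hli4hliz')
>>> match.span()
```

(0, 3)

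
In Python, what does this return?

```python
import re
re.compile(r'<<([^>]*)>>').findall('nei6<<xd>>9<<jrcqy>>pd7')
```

['xd', 'jrcqy']

Because there's exactly one group, `findall` drops the full match and keeps group 1 from each hit.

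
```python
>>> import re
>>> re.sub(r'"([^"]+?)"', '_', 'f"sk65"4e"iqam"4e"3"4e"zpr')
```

'f_4e_4e_4e"zpr'

Each match is replaced by '_'.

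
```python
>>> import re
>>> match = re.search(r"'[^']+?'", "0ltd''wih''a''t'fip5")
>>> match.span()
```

`search` walks the string left to right and returns the first match it finds.
The match spans [5:10] → "'wih'".

(5, 10)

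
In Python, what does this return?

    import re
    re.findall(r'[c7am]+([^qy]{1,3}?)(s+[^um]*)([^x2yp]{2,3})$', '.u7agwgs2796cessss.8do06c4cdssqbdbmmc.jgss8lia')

[('.jg', 'ss8l', 'ia')]

Pattern: one or more of one of [c7am]; then 1 to 3 of any character except [qy] (lazy) (captured); then one or more of a literal 's', then zero or more of any character except [um] (captured); then 2 to 3 of any character except [x2yp] (captured); then anchored at the end.
Scanning left to right: at [34:46] match 'mmc.jgss8lia', groups = ('.jg', 'ss8l', 'ia').
Multiple groups make `findall` return tuples — one 3-tuple for the one match.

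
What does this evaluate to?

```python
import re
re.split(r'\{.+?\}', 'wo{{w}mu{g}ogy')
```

['wo', 'mu', 'ogy']

Matches to split on: at [2:6] → '{{w}'; at [8:11] → '{g}'.
`split` removes every match and returns the 3 fragments in between.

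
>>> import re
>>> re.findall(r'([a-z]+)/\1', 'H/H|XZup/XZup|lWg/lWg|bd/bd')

['bd']

The backreference `\1` re-matches whatever the first group consumed, character for character.
Matches: at [22:27] match 'bd/bd', group 1 = 'bd'.
`findall` collects group 1 from the one match (1 total).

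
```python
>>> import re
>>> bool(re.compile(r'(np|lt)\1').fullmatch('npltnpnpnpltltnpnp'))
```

For `fullmatch`, every character of the input must be accounted for by the pattern.
Here the pattern can't cover the whole string, so the call returns None, and `bool(None)` is False.

False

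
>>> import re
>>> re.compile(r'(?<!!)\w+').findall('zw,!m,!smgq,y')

['zw', 'mgq', 'y']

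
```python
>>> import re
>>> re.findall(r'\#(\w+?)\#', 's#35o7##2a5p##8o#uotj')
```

['35o7', '2a5p', '8o']

`findall` collects group 1 from each match (3 total).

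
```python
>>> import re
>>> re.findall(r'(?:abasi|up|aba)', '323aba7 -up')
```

With no groups in the pattern, `findall` gives back each whole match — 2 here.

['aba', 'up']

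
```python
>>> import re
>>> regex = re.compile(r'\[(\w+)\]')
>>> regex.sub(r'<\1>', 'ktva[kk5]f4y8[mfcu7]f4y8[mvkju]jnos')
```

'ktva<kk5>f4y8<mfcu7>f4y8<mvkju>jnos'

Matches: at [4:9] → '[kk5]'; at [13:20] → '[mfcu7]'; at [24:31] → '[mvkju]'.
The replacement refers to a captured group, so each match is rewritten using its own captured text.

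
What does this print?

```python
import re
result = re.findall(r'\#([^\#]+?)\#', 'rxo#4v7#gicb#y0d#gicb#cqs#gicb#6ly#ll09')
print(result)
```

Walking the string: at [3:8] match '#4v7#', group 1 = '4v7'; at [12:17] match '#y0d#', group 1 = 'y0d'; at [21:26] match '#cqs#', group 1 = 'cqs'; at [30:35] match '#6ly#', group 1 = '6ly'.
With a single group, `findall` returns only what that group captured — 4 items.

['4v7', 'y0d', 'cqs', '6ly']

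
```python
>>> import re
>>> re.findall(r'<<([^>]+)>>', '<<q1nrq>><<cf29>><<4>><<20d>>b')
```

Because there's exactly one group, `findall` drops the full match and keeps group 1 from each hit.

['q1nrq', 'cf29', '4', '20d']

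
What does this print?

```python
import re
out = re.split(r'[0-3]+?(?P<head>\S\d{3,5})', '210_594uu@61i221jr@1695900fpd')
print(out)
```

The pattern matches one or more of a character in [0-3] (lazy); then a non-whitespace character, then 3 to 5 of a digit (captured as 'head').
With a capturing group present, the delimiter's captured portion is kept in the result list.

['', '_594', 'uu@6', 'i221', 'jr@', '695900', 'fpd']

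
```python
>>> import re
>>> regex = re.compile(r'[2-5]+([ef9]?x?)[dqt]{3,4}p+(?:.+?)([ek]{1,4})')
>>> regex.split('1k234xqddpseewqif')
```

The `?` after the quantifier makes it lazy — it takes as little as possible before letting the rest of the pattern try.
The group in the pattern means `split` returns the separators' captures alongside the pieces.

['1k', 'x', 'ee', 'wqif']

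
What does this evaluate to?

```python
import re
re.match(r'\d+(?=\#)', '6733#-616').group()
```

'6733'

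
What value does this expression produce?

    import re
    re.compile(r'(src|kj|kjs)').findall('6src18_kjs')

['src', 'kj']

Branches in `(...|...)` are attempted left-to-right; the first branch that allows the whole pattern to succeed is taken.
Matches: at [1:4] match 'src', group 1 = 'src'; at [7:9] match 'kj', group 1 = 'kj'.
With a single group, `findall` returns only what that group captured — 2 items.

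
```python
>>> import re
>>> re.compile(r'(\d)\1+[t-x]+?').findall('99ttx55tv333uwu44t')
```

['9', '5', '3', '4']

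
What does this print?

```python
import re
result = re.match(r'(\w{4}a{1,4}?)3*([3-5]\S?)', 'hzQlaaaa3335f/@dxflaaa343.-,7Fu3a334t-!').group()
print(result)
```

The pattern matches exactly 4 of a word character, then 1 to 4 of the literal 'a' (lazy) (captured); then zero or more of a literal '3'; then a character in [3-5], then optionally a non-whitespace character (captured).
With `match`, the pattern is implicitly anchored at the beginning.
The match spans [0:13] → 'hzQlaaaa3335f'.
Captured: group 1 = 'hzQlaaaa', group 2 = '5f'.

hzQlaaaa3335f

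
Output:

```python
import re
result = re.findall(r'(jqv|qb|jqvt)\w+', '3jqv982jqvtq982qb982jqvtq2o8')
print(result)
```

['jqv']

Walking the string: at [1:28] match 'jqv982jqvtq982qb982jqvtq2o8', group 1 = 'jqv'.
One capturing group, so `findall` returns just the captured substring from the one match — 1 in all.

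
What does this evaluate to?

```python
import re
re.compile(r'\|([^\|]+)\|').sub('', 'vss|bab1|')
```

Matches: at [3:9] → '|bab1|'.
`sub` substitutes '' at each match site.

'vss'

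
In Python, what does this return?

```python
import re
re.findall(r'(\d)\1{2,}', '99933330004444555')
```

After group 1 captures some text, `\1` only succeeds where that same text appears again.
`findall` collects group 1 from each match (5 total).

['9', '3', '0', '4', '5']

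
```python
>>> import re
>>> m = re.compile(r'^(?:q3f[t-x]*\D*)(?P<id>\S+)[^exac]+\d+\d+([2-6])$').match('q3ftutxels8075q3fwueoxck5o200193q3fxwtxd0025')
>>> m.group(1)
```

'8075q3fwueoxck5o200193q3fxwtxd'

The match spans [0:44] → 'q3ftutxels8075q3fwueoxck5o200193q3fxwtxd0025'.
Captured: group 1 = '8075q3fwueoxck5o200193q3fxwtxd', group 2 = '5'.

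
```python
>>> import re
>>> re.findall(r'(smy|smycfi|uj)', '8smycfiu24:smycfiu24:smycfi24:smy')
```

['smy', 'smy', 'smy', 'smy']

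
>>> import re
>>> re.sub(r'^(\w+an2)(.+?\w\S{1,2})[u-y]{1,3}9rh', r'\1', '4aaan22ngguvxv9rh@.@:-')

This matches anchored at the start of the string; then one or more of a word character, then the literal 'an2' (captured); then one or more of any character (lazy), then a word character, then 1 to 2 of a non-whitespace character (captured); then 1 to 3 of a character in [u-y], then the literal '9rh'.
Matches: at [0:17] → '4aaan22ngguvxv9rh'.
`\1` in the replacement pulls in group 1's text for each match.

'4aaan2@.@:-'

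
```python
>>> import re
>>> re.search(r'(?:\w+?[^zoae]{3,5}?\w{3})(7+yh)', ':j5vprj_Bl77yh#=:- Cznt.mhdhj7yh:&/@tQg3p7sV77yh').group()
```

Pattern: one or more of a word character (lazy), then 3 to 5 of any character except [zoae] (lazy), then exactly 3 of a word character (non-capturing group); then one or more of a literal '7', then the literal 'yh' (captured).
`re.search` tries every starting position until one works.
The match spans [1:14] → 'j5vprj_Bl77yh'.
Captured: group 1 = '77yh'.

'j5vprj_Bl77yh'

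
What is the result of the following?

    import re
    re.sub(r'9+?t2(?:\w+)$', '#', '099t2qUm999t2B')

'0#'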